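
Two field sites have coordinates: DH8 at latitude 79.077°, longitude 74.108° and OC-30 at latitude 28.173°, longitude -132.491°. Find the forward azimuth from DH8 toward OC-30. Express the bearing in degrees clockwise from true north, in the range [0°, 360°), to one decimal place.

24.6°

Δλ = 153.4010°
y = sin Δλ · cos φ₂ = 0.394698
x = cos φ₁ sin φ₂ − sin φ₁ cos φ₂ cos Δλ = 0.863411
θ = atan2(y, x) = 24.5669° → 24.5669° (mod 360°)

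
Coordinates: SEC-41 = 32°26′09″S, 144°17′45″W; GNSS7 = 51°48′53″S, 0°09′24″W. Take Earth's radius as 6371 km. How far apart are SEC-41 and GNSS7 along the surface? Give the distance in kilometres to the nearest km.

SEC-41: φ = -32.43583°, λ = -144.29583°
GNSS7: φ = -51.81472°, λ = -0.15667°
Δφ = -19.3789°,  Δλ = 144.1392°
a = sin²(Δφ/2) + cos φ₁ cos φ₂ sin²(Δλ/2) = 0.500637
c = 2·arcsin(√a) = 1.572071 rad = 90.0730°
d = R·c = 6371 × 1.572071 = 10015.7 km

10016 km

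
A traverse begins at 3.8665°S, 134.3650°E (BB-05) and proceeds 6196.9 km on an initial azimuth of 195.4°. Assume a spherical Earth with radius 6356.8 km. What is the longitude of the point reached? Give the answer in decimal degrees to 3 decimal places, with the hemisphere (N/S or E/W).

110.896°E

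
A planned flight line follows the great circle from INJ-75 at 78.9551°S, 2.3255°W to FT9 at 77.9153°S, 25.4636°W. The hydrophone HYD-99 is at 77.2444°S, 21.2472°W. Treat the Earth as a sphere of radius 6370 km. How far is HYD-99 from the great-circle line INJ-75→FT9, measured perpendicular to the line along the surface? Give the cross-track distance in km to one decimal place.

δ₁₃ = central angle INJ-75→HYD-99 = 0.073928 rad  (haversine)
θ₁₃ = bearing INJ-75→HYD-99 = 284.219°,  θ₁₂ = bearing INJ-75→FT9 = 271.127°
dₓₜ = R·arcsin(sin δ₁₃ · sin(θ₁₃ − θ₁₂)) = 6370·arcsin(0.07386·sin(13.093°)) = 106.583 km
|dₓₜ| = 106.583 km

106.6 km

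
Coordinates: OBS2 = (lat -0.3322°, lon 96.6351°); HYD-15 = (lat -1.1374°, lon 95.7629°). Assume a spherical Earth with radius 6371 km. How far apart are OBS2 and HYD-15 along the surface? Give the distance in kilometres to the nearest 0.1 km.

132.0 km

Δφ = -0.8052°,  Δλ = -0.8722°
a = sin²(Δφ/2) + cos φ₁ cos φ₂ sin²(Δλ/2) = 0.000107
c = 2·arcsin(√a) = 0.020717 rad = 1.1870°
d = R·c = 6371 × 0.020717 = 132.0 km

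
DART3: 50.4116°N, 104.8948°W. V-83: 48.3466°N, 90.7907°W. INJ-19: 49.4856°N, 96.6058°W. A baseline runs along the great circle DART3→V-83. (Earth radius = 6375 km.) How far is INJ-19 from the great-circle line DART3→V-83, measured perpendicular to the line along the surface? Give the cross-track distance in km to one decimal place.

6.2 km

δ₁₃ = central angle DART3→INJ-19 = 0.094432 rad  (haversine)
θ₁₃ = bearing DART3→INJ-19 = 96.657°,  θ₁₂ = bearing DART3→V-83 = 97.246°
dₓₜ = R·arcsin(sin δ₁₃ · sin(θ₁₃ − θ₁₂)) = 6375·arcsin(0.09429·sin(-0.589°)) = -6.181 km
|dₓₜ| = 6.181 km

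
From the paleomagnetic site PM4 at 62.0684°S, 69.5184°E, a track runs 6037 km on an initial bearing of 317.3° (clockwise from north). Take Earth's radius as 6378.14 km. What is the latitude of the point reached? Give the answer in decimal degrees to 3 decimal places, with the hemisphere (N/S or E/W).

13.716°S

δ = d/R = 6037/6378.14 = 0.946514 rad
φ₂ = arcsin(sin φ₁ cos δ + cos φ₁ sin δ cos θ)
   = arcsin(-0.88351·0.58451 + 0.46842·0.81138·0.73491) = -13.71588°
λ₂ = λ₁ + atan2(sin θ sin δ cos φ₁, cos δ − sin φ₁ sin φ₂) = 35.01891°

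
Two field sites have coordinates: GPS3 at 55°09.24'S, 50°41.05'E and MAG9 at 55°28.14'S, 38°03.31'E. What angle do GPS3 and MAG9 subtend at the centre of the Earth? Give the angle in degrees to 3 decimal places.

GPS3: φ = -55.15400°, λ = +50.68417°
MAG9: φ = -55.46900°, λ = +38.05517°
Δφ = -0.3150°,  Δλ = -12.6290°
a = sin²(Δφ/2) + cos φ₁ cos φ₂ sin²(Δλ/2) = 0.003926
c = 2·arcsin(√a) = 0.125390 rad = 7.1843°

7.184°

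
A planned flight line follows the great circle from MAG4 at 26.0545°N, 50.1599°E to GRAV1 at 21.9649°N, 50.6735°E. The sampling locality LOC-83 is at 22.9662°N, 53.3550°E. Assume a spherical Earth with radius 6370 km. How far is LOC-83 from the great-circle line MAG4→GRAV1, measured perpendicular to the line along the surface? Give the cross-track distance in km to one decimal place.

285.5 km

δ₁₃ = central angle MAG4→LOC-83 = 0.074018 rad  (haversine)
θ₁₃ = bearing MAG4→LOC-83 = 136.056°,  θ₁₂ = bearing MAG4→GRAV1 = 173.350°
dₓₜ = R·arcsin(sin δ₁₃ · sin(θ₁₃ − θ₁₂)) = 6370·arcsin(0.07395·sin(-37.293°)) = -285.513 km
|dₓₜ| = 285.513 km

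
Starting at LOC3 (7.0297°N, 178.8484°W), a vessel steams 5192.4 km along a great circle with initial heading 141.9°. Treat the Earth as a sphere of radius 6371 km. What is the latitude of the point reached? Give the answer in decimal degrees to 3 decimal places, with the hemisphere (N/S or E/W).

28.975°S

δ = d/R = 5192.4/6371 = 0.815005 rad
φ₂ = arcsin(sin φ₁ cos δ + cos φ₁ sin δ cos θ)
   = arcsin(0.12238·0.68586 + 0.99248·0.72773·-0.78694) = -28.97527°
λ₂ = λ₁ + atan2(sin θ sin δ cos φ₁, cos δ − sin φ₁ sin φ₂) = -147.96562°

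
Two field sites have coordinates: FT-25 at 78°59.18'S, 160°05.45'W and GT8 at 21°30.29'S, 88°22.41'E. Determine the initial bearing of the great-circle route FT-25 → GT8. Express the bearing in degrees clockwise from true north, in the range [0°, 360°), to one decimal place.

FT-25: φ = -78.98633°, λ = -160.09083°
GT8: φ = -21.50483°, λ = +88.37350°
Δλ = -111.5357°
y = sin Δλ · cos φ₂ = -0.865436
x = cos φ₁ sin φ₂ − sin φ₁ cos φ₂ cos Δλ = -0.405269
θ = atan2(y, x) = -115.0929° → 244.9071° (mod 360°)

244.9°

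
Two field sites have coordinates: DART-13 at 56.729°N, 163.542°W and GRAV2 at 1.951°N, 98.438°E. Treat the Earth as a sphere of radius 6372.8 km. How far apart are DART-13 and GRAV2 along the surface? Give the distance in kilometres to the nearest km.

10317 km

Δφ = -54.7780°,  Δλ = -98.0200°
a = sin²(Δφ/2) + cos φ₁ cos φ₂ sin²(Δλ/2) = 0.524016
c = 2·arcsin(√a) = 1.618846 rad = 92.7530°
d = R·c = 6372.8 × 1.618846 = 10316.6 km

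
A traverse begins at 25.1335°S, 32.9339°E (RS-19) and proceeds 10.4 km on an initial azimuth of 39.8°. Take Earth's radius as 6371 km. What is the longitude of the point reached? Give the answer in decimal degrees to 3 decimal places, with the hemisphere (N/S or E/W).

33.000°E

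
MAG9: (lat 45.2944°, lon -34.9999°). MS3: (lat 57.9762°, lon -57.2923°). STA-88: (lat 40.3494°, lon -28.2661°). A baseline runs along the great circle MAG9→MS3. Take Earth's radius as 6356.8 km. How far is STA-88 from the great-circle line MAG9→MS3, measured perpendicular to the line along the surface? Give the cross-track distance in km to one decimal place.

110.5 km

δ₁₃ = central angle MAG9→STA-88 = 0.121898 rad  (haversine)
θ₁₃ = bearing MAG9→STA-88 = 132.701°,  θ₁₂ = bearing MAG9→MS3 = 320.921°
dₓₜ = R·arcsin(sin δ₁₃ · sin(θ₁₃ − θ₁₂)) = 6356.8·arcsin(0.12160·sin(-188.221°)) = 110.532 km
|dₓₜ| = 110.532 km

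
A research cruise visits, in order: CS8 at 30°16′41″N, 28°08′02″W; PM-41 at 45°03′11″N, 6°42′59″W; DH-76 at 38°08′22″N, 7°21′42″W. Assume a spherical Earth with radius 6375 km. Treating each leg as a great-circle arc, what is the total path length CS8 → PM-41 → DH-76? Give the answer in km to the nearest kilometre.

3259 km

CS8: φ = +30.27806°, λ = -28.13389°
PM-41: φ = +45.05306°, λ = -6.71639°
DH-76: φ = +38.13944°, λ = -7.36167°
CS8→PM-41: c = 0.390274 rad, d = 2487.99 km
PM-41→DH-76: c = 0.120958 rad, d = 771.11 km
Total = 2487.99 + 771.11 = 3259.10 km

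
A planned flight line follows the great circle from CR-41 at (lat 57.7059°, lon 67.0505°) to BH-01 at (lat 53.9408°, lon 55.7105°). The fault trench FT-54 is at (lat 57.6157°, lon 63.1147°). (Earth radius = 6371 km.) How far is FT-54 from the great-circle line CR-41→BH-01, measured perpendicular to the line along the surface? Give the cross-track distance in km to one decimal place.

δ₁₃ = central angle CR-41→FT-54 = 0.036774 rad  (haversine)
θ₁₃ = bearing CR-41→FT-54 = 269.211°,  θ₁₂ = bearing CR-41→BH-01 = 244.200°
dₓₜ = R·arcsin(sin δ₁₃ · sin(θ₁₃ − θ₁₂)) = 6371·arcsin(0.03677·sin(25.011°)) = 99.037 km
|dₓₜ| = 99.037 km

99.0 km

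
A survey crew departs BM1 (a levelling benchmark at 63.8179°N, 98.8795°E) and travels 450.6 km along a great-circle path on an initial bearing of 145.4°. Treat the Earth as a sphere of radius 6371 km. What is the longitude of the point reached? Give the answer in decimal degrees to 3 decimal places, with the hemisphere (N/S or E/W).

103.539°E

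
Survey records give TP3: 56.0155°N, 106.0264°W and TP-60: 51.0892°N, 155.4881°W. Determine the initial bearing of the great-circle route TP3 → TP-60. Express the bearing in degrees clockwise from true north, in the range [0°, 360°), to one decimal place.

Δλ = -49.4617°
y = sin Δλ · cos φ₂ = -0.477346
x = cos φ₁ sin φ₂ − sin φ₁ cos φ₂ cos Δλ = 0.096436
θ = atan2(y, x) = -78.5785° → 281.4215° (mod 360°)

281.4°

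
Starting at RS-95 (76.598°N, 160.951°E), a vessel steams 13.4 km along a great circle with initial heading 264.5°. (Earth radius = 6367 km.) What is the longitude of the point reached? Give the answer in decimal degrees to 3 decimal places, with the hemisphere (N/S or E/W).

160.434°E

δ = d/R = 13.4/6367 = 0.002105 rad
φ₂ = arcsin(sin φ₁ cos δ + cos φ₁ sin δ cos θ)
   = arcsin(0.97277·1.00000 + 0.23178·0.00210·-0.09585) = 76.58592°
λ₂ = λ₁ + atan2(sin θ sin δ cos φ₁, cos δ − sin φ₁ sin φ₂) = 160.43360°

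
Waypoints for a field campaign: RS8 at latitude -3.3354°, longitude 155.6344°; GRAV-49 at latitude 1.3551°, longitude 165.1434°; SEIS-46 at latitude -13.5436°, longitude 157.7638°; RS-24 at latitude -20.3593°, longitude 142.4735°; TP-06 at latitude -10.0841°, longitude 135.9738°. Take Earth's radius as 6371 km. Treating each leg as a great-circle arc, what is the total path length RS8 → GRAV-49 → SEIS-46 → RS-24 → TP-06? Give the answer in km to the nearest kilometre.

RS8→GRAV-49: c = 0.184992 rad, d = 1178.58 km
GRAV-49→SEIS-46: c = 0.289694 rad, d = 1845.64 km
SEIS-46→RS-24: c = 0.281394 rad, d = 1792.76 km
RS-24→TP-06: c = 0.210007 rad, d = 1337.96 km
Total = 1178.58 + 1845.64 + 1792.76 + 1337.96 = 6154.94 km

6155 km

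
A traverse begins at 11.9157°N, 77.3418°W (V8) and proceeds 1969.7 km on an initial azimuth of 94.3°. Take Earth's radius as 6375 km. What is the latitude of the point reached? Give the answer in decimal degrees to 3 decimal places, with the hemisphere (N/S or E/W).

10.043°N

δ = d/R = 1969.7/6375 = 0.308973 rad
φ₂ = arcsin(sin φ₁ cos δ + cos φ₁ sin δ cos θ)
   = arcsin(0.20647·0.95265 + 0.97845·0.30408·-0.07498) = 10.04298°
λ₂ = λ₁ + atan2(sin θ sin δ cos φ₁, cos δ − sin φ₁ sin φ₂) = -59.40651°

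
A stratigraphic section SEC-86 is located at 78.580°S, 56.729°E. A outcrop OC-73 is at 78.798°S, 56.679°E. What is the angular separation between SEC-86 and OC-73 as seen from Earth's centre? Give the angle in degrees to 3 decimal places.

Δφ = -0.2180°,  Δλ = -0.0500°
a = sin²(Δφ/2) + cos φ₁ cos φ₂ sin²(Δλ/2) = 0.000004
c = 2·arcsin(√a) = 0.003809 rad = 0.2182°

0.218°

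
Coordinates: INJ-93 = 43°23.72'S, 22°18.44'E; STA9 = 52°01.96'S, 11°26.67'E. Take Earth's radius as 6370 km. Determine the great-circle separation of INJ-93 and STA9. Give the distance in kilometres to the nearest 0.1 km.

1255.2 km

INJ-93: φ = -43.39533°, λ = +22.30733°
STA9: φ = -52.03267°, λ = +11.44450°
Δφ = -8.6373°,  Δλ = -10.8628°
a = sin²(Δφ/2) + cos φ₁ cos φ₂ sin²(Δλ/2) = 0.009676
c = 2·arcsin(√a) = 0.197050 rad = 11.2901°
d = R·c = 6370 × 0.197050 = 1255.2 km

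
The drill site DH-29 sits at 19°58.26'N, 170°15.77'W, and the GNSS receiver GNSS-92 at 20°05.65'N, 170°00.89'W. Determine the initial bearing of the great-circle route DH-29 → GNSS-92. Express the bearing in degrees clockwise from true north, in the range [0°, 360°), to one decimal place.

62.1°

DH-29: φ = +19.97100°, λ = -170.26283°
GNSS-92: φ = +20.09417°, λ = -170.01483°
Δλ = 0.2480°
y = sin Δλ · cos φ₂ = 0.004065
x = cos φ₁ sin φ₂ − sin φ₁ cos φ₂ cos Δλ = 0.002153
θ = atan2(y, x) = 62.0956° → 62.0956° (mod 360°)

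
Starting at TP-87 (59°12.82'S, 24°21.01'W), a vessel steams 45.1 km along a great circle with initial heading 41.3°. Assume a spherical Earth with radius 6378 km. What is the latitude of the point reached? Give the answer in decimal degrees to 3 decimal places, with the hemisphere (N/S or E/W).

58.908°S

TP-87: φ = -59.21367°, λ = -24.35017°
δ = d/R = 45.1/6378 = 0.007071 rad
φ₂ = arcsin(sin φ₁ cos δ + cos φ₁ sin δ cos θ)
   = arcsin(-0.85908·0.99997 + 0.51184·0.00707·0.75126) = -58.90826°
λ₂ = λ₁ + atan2(sin θ sin δ cos φ₁, cos δ − sin φ₁ sin φ₂) = -23.83236°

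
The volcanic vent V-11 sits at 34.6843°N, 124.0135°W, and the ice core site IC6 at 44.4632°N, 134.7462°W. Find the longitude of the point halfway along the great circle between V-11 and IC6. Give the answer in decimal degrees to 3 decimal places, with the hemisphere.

128.999°W

Bx = cos φ₂ cos Δλ = 0.701215,  By = cos φ₂ sin Δλ = -0.132911
φₘ = atan2(sin φ₁ + sin φ₂, √((cos φ₁ + Bx)² + By²)) = 39.69677°
λₘ = λ₁ + atan2(By, cos φ₁ + Bx) = -128.99933°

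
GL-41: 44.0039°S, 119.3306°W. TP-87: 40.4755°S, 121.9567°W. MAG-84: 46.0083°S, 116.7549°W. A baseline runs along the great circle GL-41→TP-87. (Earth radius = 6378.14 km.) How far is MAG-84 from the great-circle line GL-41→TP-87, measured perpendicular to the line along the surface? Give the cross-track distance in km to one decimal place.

δ₁₃ = central angle GL-41→MAG-84 = 0.047261 rad  (haversine)
θ₁₃ = bearing GL-41→MAG-84 = 138.648°,  θ₁₂ = bearing GL-41→TP-87 = 330.253°
dₓₜ = R·arcsin(sin δ₁₃ · sin(θ₁₃ − θ₁₂)) = 6378.14·arcsin(0.04724·sin(-191.605°)) = 60.618 km
|dₓₜ| = 60.618 km

60.6 km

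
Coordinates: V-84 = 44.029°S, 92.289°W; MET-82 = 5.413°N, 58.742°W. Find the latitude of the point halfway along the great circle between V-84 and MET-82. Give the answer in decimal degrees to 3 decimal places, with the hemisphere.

20.077°S

Bx = cos φ₂ cos Δλ = 0.829716,  By = cos φ₂ sin Δλ = 0.550156
φₘ = atan2(sin φ₁ + sin φ₂, √((cos φ₁ + Bx)² + By²)) = -20.07680°
λₘ = λ₁ + atan2(By, cos φ₁ + Bx) = -72.73210°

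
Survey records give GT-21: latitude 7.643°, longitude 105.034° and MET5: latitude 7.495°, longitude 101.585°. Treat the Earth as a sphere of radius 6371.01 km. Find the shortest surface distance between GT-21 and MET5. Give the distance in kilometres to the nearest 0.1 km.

380.5 km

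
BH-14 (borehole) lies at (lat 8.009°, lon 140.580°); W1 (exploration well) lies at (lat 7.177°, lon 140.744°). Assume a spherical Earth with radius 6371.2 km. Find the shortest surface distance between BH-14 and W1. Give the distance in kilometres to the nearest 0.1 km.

Δφ = -0.8320°,  Δλ = 0.1640°
a = sin²(Δφ/2) + cos φ₁ cos φ₂ sin²(Δλ/2) = 0.000055
c = 2·arcsin(√a) = 0.014796 rad = 0.8477°
d = R·c = 6371.2 × 0.014796 = 94.3 km

94.3 km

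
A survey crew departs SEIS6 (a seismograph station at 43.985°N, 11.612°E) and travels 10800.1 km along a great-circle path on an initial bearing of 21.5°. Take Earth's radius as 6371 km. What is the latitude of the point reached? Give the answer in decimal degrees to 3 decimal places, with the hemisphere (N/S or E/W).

δ = d/R = 10800.1/6371 = 1.695197 rad
φ₂ = arcsin(sin φ₁ cos δ + cos φ₁ sin δ cos θ)
   = arcsin(0.69447·-0.12408 + 0.71952·0.99227·0.93042) = 35.31788°
λ₂ = λ₁ + atan2(sin θ sin δ cos φ₁, cos δ − sin φ₁ sin φ₂) = 165.14411°

35.318°N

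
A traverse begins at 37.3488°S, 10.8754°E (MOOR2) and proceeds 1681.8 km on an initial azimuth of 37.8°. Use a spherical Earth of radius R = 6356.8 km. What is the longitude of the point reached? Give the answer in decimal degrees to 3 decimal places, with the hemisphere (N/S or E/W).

δ = d/R = 1681.8/6356.8 = 0.264567 rad
φ₂ = arcsin(sin φ₁ cos δ + cos φ₁ sin δ cos θ)
   = arcsin(-0.60667·0.96521 + 0.79496·0.26149·0.79016) = -24.91695°
λ₂ = λ₁ + atan2(sin θ sin δ cos φ₁, cos δ − sin φ₁ sin φ₂) = 21.05411°

21.054°E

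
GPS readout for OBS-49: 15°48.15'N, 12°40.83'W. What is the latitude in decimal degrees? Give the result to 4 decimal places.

15.8025°N

15° + 48.15′/60 = 15 + 0.80250 = 15.8025°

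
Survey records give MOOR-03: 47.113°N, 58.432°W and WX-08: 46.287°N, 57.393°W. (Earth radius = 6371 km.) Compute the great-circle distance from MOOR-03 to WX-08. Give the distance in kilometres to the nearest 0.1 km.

121.3 km

Δφ = -0.8260°,  Δλ = 1.0390°
a = sin²(Δφ/2) + cos φ₁ cos φ₂ sin²(Δλ/2) = 0.000091
c = 2·arcsin(√a) = 0.019039 rad = 1.0909°
d = R·c = 6371 × 0.019039 = 121.3 km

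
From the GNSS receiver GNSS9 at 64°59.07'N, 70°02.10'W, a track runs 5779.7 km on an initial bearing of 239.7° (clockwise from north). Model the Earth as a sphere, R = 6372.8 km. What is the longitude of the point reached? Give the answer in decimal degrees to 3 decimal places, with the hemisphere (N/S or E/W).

GNSS9: φ = +64.98450°, λ = -70.03500°
δ = d/R = 5779.7/6372.8 = 0.906933 rad
φ₂ = arcsin(sin φ₁ cos δ + cos φ₁ sin δ cos θ)
   = arcsin(0.90619·0.61616 + 0.42286·0.78762·-0.50453) = 22.97498°
λ₂ = λ₁ + atan2(sin θ sin δ cos φ₁, cos δ − sin φ₁ sin φ₂) = -117.64863°

117.649°W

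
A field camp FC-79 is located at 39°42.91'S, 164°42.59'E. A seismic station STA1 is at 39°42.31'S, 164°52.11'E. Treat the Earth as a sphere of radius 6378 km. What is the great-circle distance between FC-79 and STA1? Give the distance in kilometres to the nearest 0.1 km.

FC-79: φ = -39.71517°, λ = +164.70983°
STA1: φ = -39.70517°, λ = +164.86850°
Δφ = 0.0100°,  Δλ = 0.1587°
a = sin²(Δφ/2) + cos φ₁ cos φ₂ sin²(Δλ/2) = 0.000001
c = 2·arcsin(√a) = 0.002137 rad = 0.1225°
d = R·c = 6378 × 0.002137 = 13.6 km

13.6 km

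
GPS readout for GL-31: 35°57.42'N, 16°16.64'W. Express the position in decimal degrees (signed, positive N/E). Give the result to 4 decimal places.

+35.9570°, -16.2773°

lat: 35.9570° N → +35.9570°
lon: 16.2773° W → -16.2773°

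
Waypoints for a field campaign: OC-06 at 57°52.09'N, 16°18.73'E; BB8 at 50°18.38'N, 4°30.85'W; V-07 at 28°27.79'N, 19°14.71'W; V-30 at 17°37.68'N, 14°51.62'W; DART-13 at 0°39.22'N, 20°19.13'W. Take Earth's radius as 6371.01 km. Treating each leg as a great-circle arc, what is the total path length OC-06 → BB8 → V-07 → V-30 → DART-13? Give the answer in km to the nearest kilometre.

7580 km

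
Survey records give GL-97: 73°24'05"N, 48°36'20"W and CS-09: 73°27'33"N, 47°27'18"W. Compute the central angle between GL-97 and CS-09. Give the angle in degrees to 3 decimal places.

0.333°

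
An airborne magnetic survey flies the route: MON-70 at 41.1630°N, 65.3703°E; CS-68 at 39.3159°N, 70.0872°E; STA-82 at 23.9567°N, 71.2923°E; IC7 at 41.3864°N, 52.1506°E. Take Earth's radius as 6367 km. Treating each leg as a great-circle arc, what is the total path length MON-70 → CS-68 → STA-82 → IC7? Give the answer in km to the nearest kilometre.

MON-70→CS-68: c = 0.070616 rad, d = 449.61 km
CS-68→STA-82: c = 0.268658 rad, d = 1710.55 km
STA-82→IC7: c = 0.412362 rad, d = 2625.51 km
Total = 449.61 + 1710.55 + 2625.51 = 4785.66 km

4786 km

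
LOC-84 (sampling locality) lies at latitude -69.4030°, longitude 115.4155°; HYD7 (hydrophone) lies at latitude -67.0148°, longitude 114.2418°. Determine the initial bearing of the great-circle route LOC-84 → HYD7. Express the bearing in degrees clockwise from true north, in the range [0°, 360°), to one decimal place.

349.1°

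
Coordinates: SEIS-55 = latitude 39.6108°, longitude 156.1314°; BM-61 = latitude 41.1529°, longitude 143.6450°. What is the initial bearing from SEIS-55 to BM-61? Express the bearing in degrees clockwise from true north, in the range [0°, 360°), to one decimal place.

283.2°

Δλ = -12.4864°
y = sin Δλ · cos φ₂ = -0.162795
x = cos φ₁ sin φ₂ − sin φ₁ cos φ₂ cos Δλ = 0.038266
θ = atan2(y, x) = -76.7723° → 283.2277° (mod 360°)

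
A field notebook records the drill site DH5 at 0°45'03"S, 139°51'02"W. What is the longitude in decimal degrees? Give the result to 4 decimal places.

139.8506°W

139° + 51′/60 + 2″/3600 = 139 + 0.85000 + 0.00056 = 139.8506°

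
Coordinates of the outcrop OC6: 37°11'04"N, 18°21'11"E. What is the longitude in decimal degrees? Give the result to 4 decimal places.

18° + 21′/60 + 11″/3600 = 18 + 0.35000 + 0.00306 = 18.3531°

18.3531°E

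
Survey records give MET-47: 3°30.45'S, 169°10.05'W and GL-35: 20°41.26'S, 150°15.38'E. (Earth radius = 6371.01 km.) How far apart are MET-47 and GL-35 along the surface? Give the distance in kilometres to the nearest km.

4786 km

MET-47: φ = -3.50750°, λ = -169.16750°
GL-35: φ = -20.68767°, λ = +150.25633°
Δφ = -17.1802°,  Δλ = -40.5762°
a = sin²(Δφ/2) + cos φ₁ cos φ₂ sin²(Δλ/2) = 0.134576
c = 2·arcsin(√a) = 0.751232 rad = 43.0424°
d = R·c = 6371.01 × 0.751232 = 4786.1 km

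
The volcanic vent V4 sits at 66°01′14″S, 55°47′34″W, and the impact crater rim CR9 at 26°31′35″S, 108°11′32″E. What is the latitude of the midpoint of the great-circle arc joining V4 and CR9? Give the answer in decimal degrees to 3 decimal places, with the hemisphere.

69.212°S

V4: φ = -66.02056°, λ = -55.79278°
CR9: φ = -26.52639°, λ = +108.19222°
Bx = cos φ₂ cos Δλ = -0.860004,  By = cos φ₂ sin Δλ = 0.246846
φₘ = atan2(sin φ₁ + sin φ₂, √((cos φ₁ + Bx)² + By²)) = -69.21171°
λₘ = λ₁ + atan2(By, cos φ₁ + Bx) = 95.65225°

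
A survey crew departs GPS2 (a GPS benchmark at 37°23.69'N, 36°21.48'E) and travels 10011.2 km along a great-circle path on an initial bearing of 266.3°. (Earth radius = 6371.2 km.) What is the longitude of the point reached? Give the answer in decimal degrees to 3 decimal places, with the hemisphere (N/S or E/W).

51.417°W

GPS2: φ = +37.39483°, λ = +36.35800°
δ = d/R = 10011.2/6371.2 = 1.571321 rad
φ₂ = arcsin(sin φ₁ cos δ + cos φ₁ sin δ cos θ)
   = arcsin(0.60730·-0.00052 + 0.79447·1.00000·-0.06453) = -2.95706°
λ₂ = λ₁ + atan2(sin θ sin δ cos φ₁, cos δ − sin φ₁ sin φ₂) = -51.41690°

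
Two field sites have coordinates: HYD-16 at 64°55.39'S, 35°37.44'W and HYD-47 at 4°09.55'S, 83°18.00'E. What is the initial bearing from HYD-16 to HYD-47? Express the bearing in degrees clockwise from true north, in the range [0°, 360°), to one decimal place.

118.2°

HYD-16: φ = -64.92317°, λ = -35.62400°
HYD-47: φ = -4.15917°, λ = +83.30000°
Δλ = 118.9240°
y = sin Δλ · cos φ₂ = 0.872957
x = cos φ₁ sin φ₂ − sin φ₁ cos φ₂ cos Δλ = -0.467646
θ = atan2(y, x) = 118.1781° → 118.1781° (mod 360°)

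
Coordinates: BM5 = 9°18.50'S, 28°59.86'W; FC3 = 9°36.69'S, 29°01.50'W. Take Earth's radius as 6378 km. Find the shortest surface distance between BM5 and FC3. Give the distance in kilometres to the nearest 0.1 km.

BM5: φ = -9.30833°, λ = -28.99767°
FC3: φ = -9.61150°, λ = -29.02500°
Δφ = -0.3032°,  Δλ = -0.0273°
a = sin²(Δφ/2) + cos φ₁ cos φ₂ sin²(Δλ/2) = 0.000007
c = 2·arcsin(√a) = 0.005312 rad = 0.3044°
d = R·c = 6378 × 0.005312 = 33.9 km

33.9 km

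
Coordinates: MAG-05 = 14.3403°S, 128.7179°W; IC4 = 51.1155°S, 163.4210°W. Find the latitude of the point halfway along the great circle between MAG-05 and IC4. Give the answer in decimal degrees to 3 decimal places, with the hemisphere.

Bx = cos φ₂ cos Δλ = 0.516084,  By = cos φ₂ sin Δλ = -0.357395
φₘ = atan2(sin φ₁ + sin φ₂, √((cos φ₁ + Bx)² + By²)) = -33.89408°
λₘ = λ₁ + atan2(By, cos φ₁ + Bx) = -142.25057°

33.894°S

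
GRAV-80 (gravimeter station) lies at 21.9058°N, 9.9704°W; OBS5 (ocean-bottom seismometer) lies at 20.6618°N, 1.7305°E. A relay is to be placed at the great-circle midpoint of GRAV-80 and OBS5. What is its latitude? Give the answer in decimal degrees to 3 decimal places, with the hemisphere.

Bx = cos φ₂ cos Δλ = 0.916236,  By = cos φ₂ sin Δλ = 0.189758
φₘ = atan2(sin φ₁ + sin φ₂, √((cos φ₁ + Bx)² + By²)) = 21.38520°
λₘ = λ₁ + atan2(By, cos φ₁ + Bx) = -4.09512°

21.385°N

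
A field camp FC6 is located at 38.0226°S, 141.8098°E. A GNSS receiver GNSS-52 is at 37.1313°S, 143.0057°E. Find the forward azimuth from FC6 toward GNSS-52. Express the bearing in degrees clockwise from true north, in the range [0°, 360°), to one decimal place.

47.1°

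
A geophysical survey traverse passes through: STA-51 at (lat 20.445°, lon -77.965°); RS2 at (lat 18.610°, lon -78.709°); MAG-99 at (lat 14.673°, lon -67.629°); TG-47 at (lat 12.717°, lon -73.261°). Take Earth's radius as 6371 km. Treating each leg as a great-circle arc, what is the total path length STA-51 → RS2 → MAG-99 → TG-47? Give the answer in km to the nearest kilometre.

STA-51→RS2: c = 0.034285 rad, d = 218.43 km
RS2→MAG-99: c = 0.197548 rad, d = 1258.58 km
MAG-99→TG-47: c = 0.101413 rad, d = 646.11 km
Total = 218.43 + 1258.58 + 646.11 = 2123.12 km

2123 km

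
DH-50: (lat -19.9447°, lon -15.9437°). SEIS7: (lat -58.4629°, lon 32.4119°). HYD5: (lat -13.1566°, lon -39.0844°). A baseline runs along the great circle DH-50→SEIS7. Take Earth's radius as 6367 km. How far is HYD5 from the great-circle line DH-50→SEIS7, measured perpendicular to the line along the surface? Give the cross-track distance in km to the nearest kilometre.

1851 km

δ₁₃ = central angle DH-50→HYD5 = 0.404388 rad  (haversine)
θ₁₃ = bearing DH-50→HYD5 = 283.443°,  θ₁₂ = bearing DH-50→SEIS7 = 150.205°
dₓₜ = R·arcsin(sin δ₁₃ · sin(θ₁₃ − θ₁₂)) = 6367·arcsin(0.39346·sin(133.239°)) = 1850.964 km
|dₓₜ| = 1850.964 km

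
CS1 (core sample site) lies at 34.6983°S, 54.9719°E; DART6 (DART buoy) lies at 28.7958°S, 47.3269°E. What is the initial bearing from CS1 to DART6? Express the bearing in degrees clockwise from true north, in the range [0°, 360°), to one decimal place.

Δλ = -7.6450°
y = sin Δλ · cos φ₂ = -0.116584
x = cos φ₁ sin φ₂ − sin φ₁ cos φ₂ cos Δλ = 0.098402
θ = atan2(y, x) = -49.8343° → 310.1657° (mod 360°)

310.2°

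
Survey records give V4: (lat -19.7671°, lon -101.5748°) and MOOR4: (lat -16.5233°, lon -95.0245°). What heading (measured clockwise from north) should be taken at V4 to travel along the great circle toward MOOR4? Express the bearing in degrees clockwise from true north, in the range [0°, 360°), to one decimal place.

Δλ = 6.5503°
y = sin Δλ · cos φ₂ = 0.109365
x = cos φ₁ sin φ₂ − sin φ₁ cos φ₂ cos Δλ = 0.054468
θ = atan2(y, x) = 63.5248° → 63.5248° (mod 360°)

63.5°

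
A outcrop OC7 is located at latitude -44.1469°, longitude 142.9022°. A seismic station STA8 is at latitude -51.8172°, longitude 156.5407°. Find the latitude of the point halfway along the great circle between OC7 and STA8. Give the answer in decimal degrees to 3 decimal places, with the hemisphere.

Bx = cos φ₂ cos Δλ = 0.600742,  By = cos φ₂ sin Δλ = 0.145762
φₘ = atan2(sin φ₁ + sin φ₂, √((cos φ₁ + Bx)² + By²)) = -48.18313°
λₘ = λ₁ + atan2(By, cos φ₁ + Bx) = 149.21167°

48.183°S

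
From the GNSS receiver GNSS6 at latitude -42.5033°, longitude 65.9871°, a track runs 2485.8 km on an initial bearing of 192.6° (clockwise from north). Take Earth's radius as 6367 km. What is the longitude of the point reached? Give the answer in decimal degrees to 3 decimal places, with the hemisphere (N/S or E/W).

δ = d/R = 2485.8/6367 = 0.390419 rad
φ₂ = arcsin(sin φ₁ cos δ + cos φ₁ sin δ cos θ)
   = arcsin(-0.67563·0.92475 + 0.73724·0.38058·-0.97592) = -63.97586°
λ₂ = λ₁ + atan2(sin θ sin δ cos φ₁, cos δ − sin φ₁ sin φ₂) = 55.07985°

55.080°E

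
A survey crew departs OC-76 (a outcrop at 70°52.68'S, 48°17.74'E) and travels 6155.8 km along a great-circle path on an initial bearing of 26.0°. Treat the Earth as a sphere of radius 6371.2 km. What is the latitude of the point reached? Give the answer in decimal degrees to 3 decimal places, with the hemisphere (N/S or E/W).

17.148°S

OC-76: φ = -70.87800°, λ = +48.29567°
δ = d/R = 6155.8/6371.2 = 0.966192 rad
φ₂ = arcsin(sin φ₁ cos δ + cos φ₁ sin δ cos θ)
   = arcsin(-0.94482·0.56844 + 0.32758·0.82273·0.89879) = -17.14788°
λ₂ = λ₁ + atan2(sin θ sin δ cos φ₁, cos δ − sin φ₁ sin φ₂) = 70.47074°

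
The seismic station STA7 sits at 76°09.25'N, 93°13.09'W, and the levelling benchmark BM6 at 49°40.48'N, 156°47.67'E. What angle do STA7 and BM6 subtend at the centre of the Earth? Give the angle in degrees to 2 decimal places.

STA7: φ = +76.15417°, λ = -93.21817°
BM6: φ = +49.67467°, λ = +156.79450°
Δφ = -26.4795°,  Δλ = -109.9873°
a = sin²(Δφ/2) + cos φ₁ cos φ₂ sin²(Δλ/2) = 0.156352
c = 2·arcsin(√a) = 0.813037 rad = 46.5836°

46.58°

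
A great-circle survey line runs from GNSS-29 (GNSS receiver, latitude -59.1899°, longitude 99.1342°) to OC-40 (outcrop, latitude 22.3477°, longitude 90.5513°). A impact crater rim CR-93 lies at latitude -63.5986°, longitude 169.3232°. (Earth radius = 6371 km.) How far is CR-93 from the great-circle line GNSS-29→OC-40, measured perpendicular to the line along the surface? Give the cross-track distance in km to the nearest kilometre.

δ₁₃ = central angle GNSS-29→CR-93 = 0.561459 rad  (haversine)
θ₁₃ = bearing GNSS-29→CR-93 = 128.212°,  θ₁₂ = bearing GNSS-29→OC-40 = 351.984°
dₓₜ = R·arcsin(sin δ₁₃ · sin(θ₁₃ − θ₁₂)) = 6371·arcsin(0.53242·sin(-223.773°)) = 2403.217 km
|dₓₜ| = 2403.217 km

2403 km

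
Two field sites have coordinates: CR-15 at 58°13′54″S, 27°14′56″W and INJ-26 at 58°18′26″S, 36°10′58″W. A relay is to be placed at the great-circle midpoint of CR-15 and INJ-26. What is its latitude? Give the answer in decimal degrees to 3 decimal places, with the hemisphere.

CR-15: φ = -58.23167°, λ = -27.24889°
INJ-26: φ = -58.30722°, λ = -36.18278°
Bx = cos φ₂ cos Δλ = 0.518991,  By = cos φ₂ sin Δλ = -0.081586
φₘ = atan2(sin φ₁ + sin φ₂, √((cos φ₁ + Bx)² + By²)) = -58.34736°
λₘ = λ₁ + atan2(By, cos φ₁ + Bx) = -31.71106°

58.347°S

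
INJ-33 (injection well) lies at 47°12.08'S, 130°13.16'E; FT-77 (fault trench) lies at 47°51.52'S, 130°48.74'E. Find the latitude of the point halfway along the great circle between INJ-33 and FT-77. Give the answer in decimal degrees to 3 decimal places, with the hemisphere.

INJ-33: φ = -47.20133°, λ = +130.21933°
FT-77: φ = -47.85867°, λ = +130.81233°
Bx = cos φ₂ cos Δλ = 0.670926,  By = cos φ₂ sin Δλ = 0.006944
φₘ = atan2(sin φ₁ + sin φ₂, √((cos φ₁ + Bx)² + By²)) = -47.53038°
λₘ = λ₁ + atan2(By, cos φ₁ + Bx) = 130.51398°

47.530°S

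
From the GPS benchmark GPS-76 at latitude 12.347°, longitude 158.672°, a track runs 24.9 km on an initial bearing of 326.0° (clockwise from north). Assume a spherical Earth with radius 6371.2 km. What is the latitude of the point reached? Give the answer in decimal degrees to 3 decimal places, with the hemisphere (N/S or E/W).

δ = d/R = 24.9/6371.2 = 0.003908 rad
φ₂ = arcsin(sin φ₁ cos δ + cos φ₁ sin δ cos θ)
   = arcsin(0.21383·0.99999 + 0.97687·0.00391·0.82904) = 12.53261°
λ₂ = λ₁ + atan2(sin θ sin δ cos φ₁, cos δ − sin φ₁ sin φ₂) = 158.54373°

12.533°N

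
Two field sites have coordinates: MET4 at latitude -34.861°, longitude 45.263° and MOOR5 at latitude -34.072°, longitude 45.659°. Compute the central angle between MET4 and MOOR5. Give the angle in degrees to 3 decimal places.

Δφ = 0.7890°,  Δλ = 0.3960°
a = sin²(Δφ/2) + cos φ₁ cos φ₂ sin²(Δλ/2) = 0.000056
c = 2·arcsin(√a) = 0.014903 rad = 0.8539°

0.854°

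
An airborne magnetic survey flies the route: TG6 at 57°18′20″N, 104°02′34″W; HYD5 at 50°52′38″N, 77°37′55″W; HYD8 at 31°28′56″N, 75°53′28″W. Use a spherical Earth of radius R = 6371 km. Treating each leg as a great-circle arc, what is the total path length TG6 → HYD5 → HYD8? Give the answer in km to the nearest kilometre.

TG6: φ = +57.30556°, λ = -104.04278°
HYD5: φ = +50.87722°, λ = -77.63194°
HYD8: φ = +31.48222°, λ = -75.89111°
TG6→HYD5: c = 0.290366 rad, d = 1849.92 km
HYD5→HYD8: c = 0.339254 rad, d = 2161.39 km
Total = 1849.92 + 2161.39 = 4011.30 km

4011 km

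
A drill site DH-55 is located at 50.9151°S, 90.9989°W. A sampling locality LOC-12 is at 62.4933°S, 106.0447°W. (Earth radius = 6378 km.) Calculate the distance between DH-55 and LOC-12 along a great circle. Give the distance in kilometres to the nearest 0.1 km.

1574.9 km

Δφ = -11.5782°,  Δλ = -15.0458°
a = sin²(Δφ/2) + cos φ₁ cos φ₂ sin²(Δλ/2) = 0.015165
c = 2·arcsin(√a) = 0.246921 rad = 14.1476°
d = R·c = 6378 × 0.246921 = 1574.9 km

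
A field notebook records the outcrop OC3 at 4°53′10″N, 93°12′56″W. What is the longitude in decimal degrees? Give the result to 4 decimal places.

93° + 12′/60 + 56″/3600 = 93 + 0.20000 + 0.01556 = 93.2156°

93.2156°W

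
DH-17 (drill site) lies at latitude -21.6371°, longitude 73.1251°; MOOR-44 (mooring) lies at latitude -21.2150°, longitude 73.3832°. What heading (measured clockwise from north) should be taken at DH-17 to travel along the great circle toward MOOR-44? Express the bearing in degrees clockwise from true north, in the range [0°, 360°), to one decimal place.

29.7°

Δλ = 0.2581°
y = sin Δλ · cos φ₂ = 0.004199
x = cos φ₁ sin φ₂ − sin φ₁ cos φ₂ cos Δλ = 0.007363
θ = atan2(y, x) = 29.6961° → 29.6961° (mod 360°)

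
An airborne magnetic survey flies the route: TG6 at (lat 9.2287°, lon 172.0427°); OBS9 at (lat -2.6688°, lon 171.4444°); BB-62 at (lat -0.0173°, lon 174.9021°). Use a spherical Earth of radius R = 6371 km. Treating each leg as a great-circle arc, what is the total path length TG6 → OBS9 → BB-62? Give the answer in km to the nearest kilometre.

1809 km

TG6→OBS9: c = 0.207911 rad, d = 1324.60 km
OBS9→BB-62: c = 0.076032 rad, d = 484.40 km
Total = 1324.60 + 484.40 = 1809.00 km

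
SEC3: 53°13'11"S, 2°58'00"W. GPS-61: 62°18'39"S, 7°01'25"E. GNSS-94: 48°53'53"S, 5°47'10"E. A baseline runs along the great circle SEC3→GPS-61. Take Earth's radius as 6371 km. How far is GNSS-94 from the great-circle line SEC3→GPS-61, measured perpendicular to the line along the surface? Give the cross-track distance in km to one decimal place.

768.5 km

SEC3: φ = -53.21972°, λ = -2.96667°
GPS-61: φ = -62.31083°, λ = +7.02361°
GNSS-94: φ = -48.89806°, λ = +5.78611°
δ₁₃ = central angle SEC3→GNSS-94 = 0.121955 rad  (haversine)
θ₁₃ = bearing SEC3→GNSS-94 = 55.318°,  θ₁₂ = bearing SEC3→GPS-61 = 153.775°
dₓₜ = R·arcsin(sin δ₁₃ · sin(θ₁₃ − θ₁₂)) = 6371·arcsin(0.12165·sin(-98.458°)) = -768.484 km
|dₓₜ| = 768.484 km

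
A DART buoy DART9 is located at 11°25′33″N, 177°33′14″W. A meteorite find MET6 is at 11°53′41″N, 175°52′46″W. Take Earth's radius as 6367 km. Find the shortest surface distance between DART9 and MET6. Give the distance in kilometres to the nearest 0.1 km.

189.5 km

DART9: φ = +11.42583°, λ = -177.55389°
MET6: φ = +11.89472°, λ = -175.87944°
Δφ = 0.4689°,  Δλ = 1.6744°
a = sin²(Δφ/2) + cos φ₁ cos φ₂ sin²(Δλ/2) = 0.000222
c = 2·arcsin(√a) = 0.029768 rad = 1.7056°
d = R·c = 6367 × 0.029768 = 189.5 km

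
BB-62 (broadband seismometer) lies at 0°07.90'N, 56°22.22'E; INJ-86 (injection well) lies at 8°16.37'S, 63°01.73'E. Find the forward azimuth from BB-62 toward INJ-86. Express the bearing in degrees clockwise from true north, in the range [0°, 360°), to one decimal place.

141.9°

BB-62: φ = +0.13167°, λ = +56.37033°
INJ-86: φ = -8.27283°, λ = +63.02883°
Δλ = 6.6585°
y = sin Δλ · cos φ₂ = 0.114745
x = cos φ₁ sin φ₂ − sin φ₁ cos φ₂ cos Δλ = -0.146145
θ = atan2(y, x) = 141.8631° → 141.8631° (mod 360°)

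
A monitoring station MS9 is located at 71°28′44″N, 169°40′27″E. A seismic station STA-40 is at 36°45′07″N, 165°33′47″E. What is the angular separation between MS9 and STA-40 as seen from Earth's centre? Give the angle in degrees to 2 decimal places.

34.79°

MS9: φ = +71.47889°, λ = +169.67417°
STA-40: φ = +36.75194°, λ = +165.56306°
Δφ = -34.7269°,  Δλ = -4.1111°
a = sin²(Δφ/2) + cos φ₁ cos φ₂ sin²(Δλ/2) = 0.089389
c = 2·arcsin(√a) = 0.607248 rad = 34.7928°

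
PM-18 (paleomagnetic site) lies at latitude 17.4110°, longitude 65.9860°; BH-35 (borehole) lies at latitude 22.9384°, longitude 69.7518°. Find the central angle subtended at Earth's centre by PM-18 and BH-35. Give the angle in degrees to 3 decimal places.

6.560°

Δφ = 5.5274°,  Δλ = 3.7658°
a = sin²(Δφ/2) + cos φ₁ cos φ₂ sin²(Δλ/2) = 0.003274
c = 2·arcsin(√a) = 0.114492 rad = 6.5599°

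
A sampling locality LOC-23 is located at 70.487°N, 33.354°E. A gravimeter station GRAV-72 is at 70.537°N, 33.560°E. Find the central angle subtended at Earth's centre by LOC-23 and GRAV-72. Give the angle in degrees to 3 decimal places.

0.085°

Δφ = 0.0500°,  Δλ = 0.2060°
a = sin²(Δφ/2) + cos φ₁ cos φ₂ sin²(Δλ/2) = 0.000001
c = 2·arcsin(√a) = 0.001483 rad = 0.0850°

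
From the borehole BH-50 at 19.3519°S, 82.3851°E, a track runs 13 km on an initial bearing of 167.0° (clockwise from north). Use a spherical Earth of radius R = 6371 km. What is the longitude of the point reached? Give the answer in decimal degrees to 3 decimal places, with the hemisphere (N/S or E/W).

δ = d/R = 13/6371 = 0.002040 rad
φ₂ = arcsin(sin φ₁ cos δ + cos φ₁ sin δ cos θ)
   = arcsin(-0.33137·1.00000 + 0.94350·0.00204·-0.97437) = -19.46581°
λ₂ = λ₁ + atan2(sin θ sin δ cos φ₁, cos δ − sin φ₁ sin φ₂) = 82.41299°

82.413°E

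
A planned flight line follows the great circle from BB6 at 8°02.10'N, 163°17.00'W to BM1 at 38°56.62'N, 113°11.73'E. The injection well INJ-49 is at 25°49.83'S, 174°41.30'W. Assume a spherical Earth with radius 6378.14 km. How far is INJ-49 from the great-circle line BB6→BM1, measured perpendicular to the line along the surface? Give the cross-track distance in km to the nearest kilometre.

3682 km

BB6: φ = +8.03500°, λ = -163.28333°
BM1: φ = +38.94367°, λ = +113.19550°
INJ-49: φ = -25.83050°, λ = -174.68833°
δ₁₃ = central angle BB6→INJ-49 = 0.621941 rad  (haversine)
θ₁₃ = bearing BB6→INJ-49 = 197.788°,  θ₁₂ = bearing BB6→BM1 = 308.291°
dₓₜ = R·arcsin(sin δ₁₃ · sin(θ₁₃ − θ₁₂)) = 6378.14·arcsin(0.58261·sin(-110.503°)) = -3681.675 km
|dₓₜ| = 3681.675 km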